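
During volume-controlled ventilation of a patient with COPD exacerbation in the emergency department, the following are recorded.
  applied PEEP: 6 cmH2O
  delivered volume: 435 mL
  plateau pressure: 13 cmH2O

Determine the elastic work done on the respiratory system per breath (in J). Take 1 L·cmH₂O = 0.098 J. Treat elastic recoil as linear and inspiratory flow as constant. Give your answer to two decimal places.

0.15

Elastic work ≈ ½ × (Pplat − PEEP) × Vt = 0.5 × (13 − 6) × 0.435 L = 0.5 × 7.0 × 0.435 = 1.523 L·cmH2O.
× 0.098 J/(L·cmH2O) → 0.1493 J.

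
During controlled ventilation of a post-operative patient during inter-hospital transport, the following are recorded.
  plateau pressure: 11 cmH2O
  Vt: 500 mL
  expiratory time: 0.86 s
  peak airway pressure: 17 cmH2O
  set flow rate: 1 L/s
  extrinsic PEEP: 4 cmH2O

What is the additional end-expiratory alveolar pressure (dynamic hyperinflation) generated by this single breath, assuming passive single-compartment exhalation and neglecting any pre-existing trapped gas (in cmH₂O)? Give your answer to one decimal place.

0.9

R = (PIP − Pplat)/V̇ = (17 − 11) / 1 = 6.0/1 = 6.0 cmH2O·s/L.
C = Vt/(Pplat − PEEP) = 500.0 / (11 − 4) = 500.0/7.0 = 71.429 mL/cmH2O.
τ = R × C = 6.0 × 0.07143 L/cmH2O = 0.4286 s.
Fraction remaining = e^(−Te/τ) = e^(−0.86/0.4286) = 0.1345; trapped volume = 500.0 × 0.1345 = 67.25 mL.
Additional alveolar pressure from trapping ≈ V_trapped / C = 67.25 / 71.429 = 0.9415 cmH2O.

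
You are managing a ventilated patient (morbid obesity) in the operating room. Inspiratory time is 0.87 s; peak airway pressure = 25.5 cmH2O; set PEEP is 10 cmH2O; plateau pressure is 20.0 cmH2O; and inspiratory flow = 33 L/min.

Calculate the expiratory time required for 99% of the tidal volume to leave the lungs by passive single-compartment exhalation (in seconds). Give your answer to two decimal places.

2.20

Flow: 33 L/min ÷ 60 = 0.55 L/s.
Vt = flow × Ti = 0.55 L/s × 0.87 s × 1000 mL/L = 478.5 mL.
R = (PIP − Pplat)/V̇ = (25.5 − 20.0) / 0.55 = 5.5/0.55 = 10.0 cmH2O·s/L.
C = Vt/(Pplat − PEEP) = 478.5 / (20.0 − 10) = 478.5/10.0 = 47.85 mL/cmH2O.
τ = R × C = 10.0 × 0.04785 L/cmH2O = 0.4785 s.
t = −τ·ln(1 − 0.99) = −0.4785·ln(0.01) = 2.204 s.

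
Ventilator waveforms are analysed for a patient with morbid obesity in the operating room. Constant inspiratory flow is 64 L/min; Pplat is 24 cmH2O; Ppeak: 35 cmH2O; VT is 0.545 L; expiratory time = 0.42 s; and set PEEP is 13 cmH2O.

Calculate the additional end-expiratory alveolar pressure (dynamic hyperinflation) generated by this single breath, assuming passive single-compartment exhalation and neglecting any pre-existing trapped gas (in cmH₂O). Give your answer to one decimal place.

Flow: 64 L/min ÷ 60 = 1.0667 L/s.
R = (PIP − Pplat)/V̇ = (35 − 24) / 1.0667 = 11.0/1.0667 = 10.312 cmH2O·s/L.
C = Vt/(Pplat − PEEP) = 545.0 / (24 − 13) = 545.0/11.0 = 49.545 mL/cmH2O.
τ = R × C = 10.312 × 0.04955 L/cmH2O = 0.511 s.
Fraction remaining = e^(−Te/τ) = e^(−0.42/0.511) = 0.4396; trapped volume = 545.0 × 0.4396 = 239.58 mL.
Additional alveolar pressure from trapping ≈ V_trapped / C = 239.58 / 49.545 = 4.836 cmH2O.

4.8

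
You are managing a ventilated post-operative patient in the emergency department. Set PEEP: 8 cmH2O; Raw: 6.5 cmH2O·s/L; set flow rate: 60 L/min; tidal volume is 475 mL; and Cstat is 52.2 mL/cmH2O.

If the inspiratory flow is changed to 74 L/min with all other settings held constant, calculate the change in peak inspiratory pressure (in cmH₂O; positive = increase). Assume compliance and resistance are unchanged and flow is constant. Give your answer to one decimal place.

1.5

Flow: 60 L/min ÷ 60 = 1 L/s.
New flow: 74 L/min ÷ 60 = 1.2333 L/s.
PIP = Vt/C + R·V̇ + PEEP (constant-flow equation of motion).
Only the resistive term changes: ΔPIP = R × ΔV̇ = 6.5 × (1.2333 − 1) = 6.5 × 0.2333 = 1.516 cmH2O.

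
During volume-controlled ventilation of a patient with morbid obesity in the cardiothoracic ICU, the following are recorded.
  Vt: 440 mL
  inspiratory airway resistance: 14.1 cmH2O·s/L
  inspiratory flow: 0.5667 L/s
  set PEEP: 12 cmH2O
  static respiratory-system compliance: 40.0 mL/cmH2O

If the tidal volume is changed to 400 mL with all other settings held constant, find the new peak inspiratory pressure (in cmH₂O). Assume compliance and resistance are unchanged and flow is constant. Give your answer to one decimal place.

PIP = Vt/C + R·V̇ + PEEP (constant-flow equation of motion).
Only the elastic term changes: ΔPIP = ΔVt / C = (400 − 440) / 40.0 = -1.0 cmH2O.
Original PIP = 440/40.0 + 14.1×0.5667 + 12 = 30.99 cmH2O; new PIP = 30.99 + (-1.0) = 29.99 cmH2O.

30.0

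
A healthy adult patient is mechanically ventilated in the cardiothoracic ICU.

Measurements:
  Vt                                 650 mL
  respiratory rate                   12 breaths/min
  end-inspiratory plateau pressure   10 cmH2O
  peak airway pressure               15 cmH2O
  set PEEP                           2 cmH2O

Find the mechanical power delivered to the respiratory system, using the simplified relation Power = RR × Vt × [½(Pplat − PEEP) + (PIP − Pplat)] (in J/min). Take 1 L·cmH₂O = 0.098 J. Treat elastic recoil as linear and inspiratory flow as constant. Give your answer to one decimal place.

6.9

Per-breath work = Vt × [½(Pplat−PEEP) + (PIP−Pplat)] = 0.650 × [0.5×8.0 + 5.0] = 0.650 × 9.0 = 5.85 L·cmH2O.
Power = 12 × 5.85 = 70.2 L·cmH2O/min.
× 0.098 J/(L·cmH2O) → 6.88 J/min.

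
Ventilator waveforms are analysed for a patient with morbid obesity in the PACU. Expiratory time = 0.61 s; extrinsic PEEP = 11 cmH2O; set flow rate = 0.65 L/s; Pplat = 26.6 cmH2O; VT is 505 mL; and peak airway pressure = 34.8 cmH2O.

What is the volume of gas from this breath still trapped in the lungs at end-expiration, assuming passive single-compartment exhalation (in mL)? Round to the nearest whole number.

113

R = (PIP − Pplat)/V̇ = (34.8 − 26.6) / 0.65 = 8.2/0.65 = 12.615 cmH2O·s/L.
C = Vt/(Pplat − PEEP) = 505.0 / (26.6 − 11) = 505.0/15.6 = 32.372 mL/cmH2O.
τ = R × C = 12.615 × 0.03237 L/cmH2O = 0.4083 s.
Fraction remaining = e^(−Te/τ) = e^(−0.61/0.4083) = 0.2245.
Trapped volume = 505.0 × 0.2245 = 113.37 mL.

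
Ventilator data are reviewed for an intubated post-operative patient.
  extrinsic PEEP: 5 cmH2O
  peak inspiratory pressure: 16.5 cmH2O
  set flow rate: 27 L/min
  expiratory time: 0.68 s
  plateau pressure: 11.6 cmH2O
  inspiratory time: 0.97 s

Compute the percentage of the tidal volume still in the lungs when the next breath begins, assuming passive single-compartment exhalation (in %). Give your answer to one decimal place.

38.9

Flow: 27 L/min ÷ 60 = 0.45 L/s.
Vt = flow × Ti = 0.45 L/s × 0.97 s × 1000 mL/L = 436.5 mL.
R = (PIP − Pplat)/V̇ = (16.5 − 11.6) / 0.45 = 4.9/0.45 = 10.889 cmH2O·s/L.
C = Vt/(Pplat − PEEP) = 436.5 / (11.6 − 5) = 436.5/6.6 = 66.136 mL/cmH2O.
τ = R × C = 10.889 × 0.06614 L/cmH2O = 0.7202 s.
Fraction remaining at end-expiration = e^(−Te/τ) = e^(−0.68/0.7202) = 0.389 → 38.9%.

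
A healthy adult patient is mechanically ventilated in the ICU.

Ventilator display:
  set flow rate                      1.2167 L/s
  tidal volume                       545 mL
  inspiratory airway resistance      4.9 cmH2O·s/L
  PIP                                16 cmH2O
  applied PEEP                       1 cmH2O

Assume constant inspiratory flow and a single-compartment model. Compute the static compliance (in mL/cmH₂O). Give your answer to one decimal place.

60.3

Equation of motion (constant flow): PIP = Vt/C + R·V̇ + PEEP.
Vt/C = PIP − R·V̇ − PEEP = 16 − 4.9×1.2167 − 1 = 16 − 5.962 − 1 = 9.038 cmH2O.
C = Vt / 9.038 = 545 / 9.038 = 60.301 mL/cmH2O.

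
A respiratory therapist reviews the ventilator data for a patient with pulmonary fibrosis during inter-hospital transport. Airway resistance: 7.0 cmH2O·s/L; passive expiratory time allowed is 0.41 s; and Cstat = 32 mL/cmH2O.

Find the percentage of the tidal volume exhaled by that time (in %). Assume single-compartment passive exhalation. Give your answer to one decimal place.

τ = R × C = 7.0 × 32 mL/cmH2O = 7.0 × 0.032 L/cmH2O = 0.224 s.
Passive exhalation: V(t)/V₀ = e^(−t/τ) = e^(−0.41/0.224) = 0.1604.
Fraction exhaled = 1 − 0.1604 = 0.8396 → 83.96%.

84.0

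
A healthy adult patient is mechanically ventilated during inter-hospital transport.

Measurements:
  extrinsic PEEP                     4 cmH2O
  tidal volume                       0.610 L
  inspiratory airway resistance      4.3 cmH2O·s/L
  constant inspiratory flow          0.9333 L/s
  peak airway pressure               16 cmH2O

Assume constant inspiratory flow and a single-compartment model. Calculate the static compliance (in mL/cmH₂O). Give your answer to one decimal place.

Equation of motion (constant flow): PIP = Vt/C + R·V̇ + PEEP.
Vt/C = PIP − R·V̇ − PEEP = 16 − 4.3×0.9333 − 4 = 16 − 4.013 − 4 = 7.987 cmH2O.
C = Vt / 7.987 = 610 / 7.987 = 76.374 mL/cmH2O.

76.4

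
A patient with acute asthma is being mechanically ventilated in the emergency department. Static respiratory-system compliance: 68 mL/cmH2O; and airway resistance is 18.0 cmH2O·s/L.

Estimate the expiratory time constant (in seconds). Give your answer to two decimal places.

1.22

τ = R × C = 18.0 × 68 mL/cmH2O = 18.0 × 0.068 L/cmH2O = 1.224 s.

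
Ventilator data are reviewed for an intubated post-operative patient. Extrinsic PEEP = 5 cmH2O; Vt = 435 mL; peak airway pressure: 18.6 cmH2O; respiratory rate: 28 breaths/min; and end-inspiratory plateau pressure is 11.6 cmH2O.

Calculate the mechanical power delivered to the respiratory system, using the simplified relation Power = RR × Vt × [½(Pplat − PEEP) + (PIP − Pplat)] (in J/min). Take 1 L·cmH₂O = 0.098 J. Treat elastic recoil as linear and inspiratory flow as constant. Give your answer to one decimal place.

Per-breath work = Vt × [½(Pplat−PEEP) + (PIP−Pplat)] = 0.435 × [0.5×6.6 + 7.0] = 0.435 × 10.3 = 4.481 L·cmH2O.
Power = 28 × 4.481 = 125.47 L·cmH2O/min.
× 0.098 J/(L·cmH2O) → 12.296 J/min.

12.3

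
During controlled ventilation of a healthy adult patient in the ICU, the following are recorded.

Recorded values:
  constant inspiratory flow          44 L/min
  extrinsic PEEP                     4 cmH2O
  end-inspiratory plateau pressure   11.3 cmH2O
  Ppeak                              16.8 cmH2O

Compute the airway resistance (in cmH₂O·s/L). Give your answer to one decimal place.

Flow: 44 L/min ÷ 60 = 0.7333 L/s.
Raw = (PIP − Pplat) / flow = (16.8 − 11.3) / 0.7333 = 5.5 / 0.7333 = 7.5 cmH2O·s/L.

7.5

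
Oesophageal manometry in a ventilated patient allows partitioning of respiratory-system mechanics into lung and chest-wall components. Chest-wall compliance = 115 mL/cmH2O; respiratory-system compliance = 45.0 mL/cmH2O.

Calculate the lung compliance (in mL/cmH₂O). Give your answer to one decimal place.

1/CL = 1/Crs − 1/Ccw.
1/CL = 1/45.0 − 1/115 = 0.01353.
CL = 73.91 mL/cmH2O.

73.9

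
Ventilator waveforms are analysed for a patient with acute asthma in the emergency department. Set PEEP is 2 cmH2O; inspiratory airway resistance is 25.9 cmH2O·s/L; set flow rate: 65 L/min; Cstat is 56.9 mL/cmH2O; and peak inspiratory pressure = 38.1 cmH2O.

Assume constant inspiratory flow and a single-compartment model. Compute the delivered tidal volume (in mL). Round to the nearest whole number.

458

Flow: 65 L/min ÷ 60 = 1.0833 L/s.
Equation of motion (constant flow): PIP = Vt/C + R·V̇ + PEEP.
Vt/C = PIP − R·V̇ − PEEP = 38.1 − 28.057 − 2 = 8.043 cmH2O.
Vt = C × 8.043 = 56.9 × 8.043 = 457.65 mL.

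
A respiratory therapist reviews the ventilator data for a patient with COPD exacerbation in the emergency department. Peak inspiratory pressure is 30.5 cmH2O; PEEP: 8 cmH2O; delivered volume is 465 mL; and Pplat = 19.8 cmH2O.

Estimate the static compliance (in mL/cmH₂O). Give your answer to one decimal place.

39.4

Cstat = Vt / (Pplat − PEEP) = 465 / (19.8 − 8) = 465 / 11.8 = 39.407 mL/cmH2O.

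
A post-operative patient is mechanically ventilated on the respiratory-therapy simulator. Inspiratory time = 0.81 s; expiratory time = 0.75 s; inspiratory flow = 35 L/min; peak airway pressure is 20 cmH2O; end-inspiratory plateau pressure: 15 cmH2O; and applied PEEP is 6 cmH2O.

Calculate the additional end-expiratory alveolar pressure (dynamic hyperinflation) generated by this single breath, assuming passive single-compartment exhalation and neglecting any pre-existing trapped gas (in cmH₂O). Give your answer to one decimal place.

Flow: 35 L/min ÷ 60 = 0.5833 L/s.
Vt = flow × Ti = 0.5833 L/s × 0.81 s × 1000 mL/L = 472.47 mL.
R = (PIP − Pplat)/V̇ = (20 − 15) / 0.5833 = 5.0/0.5833 = 8.572 cmH2O·s/L.
C = Vt/(Pplat − PEEP) = 472.47 / (15 − 6) = 472.47/9.0 = 52.497 mL/cmH2O.
τ = R × C = 8.572 × 0.0525 L/cmH2O = 0.45 s.
Fraction remaining = e^(−Te/τ) = e^(−0.75/0.45) = 0.1889; trapped volume = 472.47 × 0.1889 = 89.25 mL.
Additional alveolar pressure from trapping ≈ V_trapped / C = 89.25 / 52.497 = 1.7 cmH2O.

1.7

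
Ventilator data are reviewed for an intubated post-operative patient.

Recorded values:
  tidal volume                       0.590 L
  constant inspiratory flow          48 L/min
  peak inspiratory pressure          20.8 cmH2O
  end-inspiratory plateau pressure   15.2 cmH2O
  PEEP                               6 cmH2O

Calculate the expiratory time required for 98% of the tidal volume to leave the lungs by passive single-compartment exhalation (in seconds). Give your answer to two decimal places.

Flow: 48 L/min ÷ 60 = 0.8 L/s.
R = (PIP − Pplat)/V̇ = (20.8 − 15.2) / 0.8 = 5.6/0.8 = 7.0 cmH2O·s/L.
C = Vt/(Pplat − PEEP) = 590.0 / (15.2 − 6) = 590.0/9.2 = 64.13 mL/cmH2O.
τ = R × C = 7.0 × 0.06413 L/cmH2O = 0.4489 s.
t = −τ·ln(1 − 0.98) = −0.4489·ln(0.02) = 1.756 s.

1.76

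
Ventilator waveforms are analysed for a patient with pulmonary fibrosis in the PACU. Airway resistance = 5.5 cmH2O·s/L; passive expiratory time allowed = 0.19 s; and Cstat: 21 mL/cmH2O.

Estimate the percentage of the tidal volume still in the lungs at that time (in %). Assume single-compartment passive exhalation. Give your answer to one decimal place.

τ = R × C = 5.5 × 21 mL/cmH2O = 5.5 × 0.021 L/cmH2O = 0.1155 s.
Passive exhalation: V(t)/V₀ = e^(−t/τ) = e^(−0.19/0.1155) = 0.193.
Fraction remaining = 0.193 → 19.3%.

19.3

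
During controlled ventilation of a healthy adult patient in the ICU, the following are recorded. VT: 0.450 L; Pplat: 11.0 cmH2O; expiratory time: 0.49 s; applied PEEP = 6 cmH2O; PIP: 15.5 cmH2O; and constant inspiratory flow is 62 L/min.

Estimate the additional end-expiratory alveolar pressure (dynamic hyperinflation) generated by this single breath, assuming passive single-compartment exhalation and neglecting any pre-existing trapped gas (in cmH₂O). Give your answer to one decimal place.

1.4

Flow: 62 L/min ÷ 60 = 1.0333 L/s.
R = (PIP − Pplat)/V̇ = (15.5 − 11.0) / 1.0333 = 4.5/1.0333 = 4.355 cmH2O·s/L.
C = Vt/(Pplat − PEEP) = 450.0 / (11.0 − 6) = 450.0/5.0 = 90.0 mL/cmH2O.
τ = R × C = 4.355 × 0.09 L/cmH2O = 0.392 s.
Fraction remaining = e^(−Te/τ) = e^(−0.49/0.392) = 0.2865; trapped volume = 450.0 × 0.2865 = 128.93 mL.
Additional alveolar pressure from trapping ≈ V_trapped / C = 128.93 / 90.0 = 1.433 cmH2O.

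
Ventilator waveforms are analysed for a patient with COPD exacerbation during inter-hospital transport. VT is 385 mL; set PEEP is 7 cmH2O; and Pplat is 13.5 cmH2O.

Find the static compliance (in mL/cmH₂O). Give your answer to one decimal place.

Cstat = Vt / (Pplat − PEEP) = 385 / (13.5 − 7) = 385 / 6.5 = 59.231 mL/cmH2O.

59.2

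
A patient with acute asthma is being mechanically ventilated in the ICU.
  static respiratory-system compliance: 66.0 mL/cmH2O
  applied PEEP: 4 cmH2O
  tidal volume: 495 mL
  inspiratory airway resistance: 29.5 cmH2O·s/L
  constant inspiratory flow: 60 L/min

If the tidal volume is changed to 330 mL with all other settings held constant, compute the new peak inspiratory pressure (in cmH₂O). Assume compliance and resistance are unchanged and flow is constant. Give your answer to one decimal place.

Flow: 60 L/min ÷ 60 = 1 L/s.
PIP = Vt/C + R·V̇ + PEEP (constant-flow equation of motion).
Only the elastic term changes: ΔPIP = ΔVt / C = (330 − 495) / 66.0 = -2.5 cmH2O.
Original PIP = 495/66.0 + 29.5×1 + 4 = 41.0 cmH2O; new PIP = 41.0 + (-2.5) = 38.5 cmH2O.

38.5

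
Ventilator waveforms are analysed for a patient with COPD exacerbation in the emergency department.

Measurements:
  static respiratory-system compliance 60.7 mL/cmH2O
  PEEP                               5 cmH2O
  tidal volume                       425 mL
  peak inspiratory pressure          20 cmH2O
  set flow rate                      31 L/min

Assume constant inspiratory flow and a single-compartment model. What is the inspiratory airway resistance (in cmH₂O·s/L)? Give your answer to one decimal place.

15.5

Flow: 31 L/min ÷ 60 = 0.5167 L/s.
Equation of motion (constant flow): PIP = Vt/C + R·V̇ + PEEP.
R·V̇ = PIP − Vt/C − PEEP = 20 − 425/60.7 − 5 = 20 − 7.002 − 5 = 7.998 cmH2O.
R = 7.998 / 0.5167 = 15.479 cmH2O·s/L.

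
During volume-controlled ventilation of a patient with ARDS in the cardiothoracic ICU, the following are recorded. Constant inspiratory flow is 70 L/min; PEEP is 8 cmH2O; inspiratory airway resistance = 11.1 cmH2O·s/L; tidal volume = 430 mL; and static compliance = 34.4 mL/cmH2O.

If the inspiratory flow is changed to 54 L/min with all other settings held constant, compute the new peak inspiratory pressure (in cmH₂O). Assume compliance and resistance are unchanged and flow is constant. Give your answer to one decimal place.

Flow: 70 L/min ÷ 60 = 1.1667 L/s.
New flow: 54 L/min ÷ 60 = 0.9 L/s.
PIP = Vt/C + R·V̇ + PEEP (constant-flow equation of motion).
Only the resistive term changes: ΔPIP = R × ΔV̇ = 11.1 × (0.9 − 1.1667) = 11.1 × -0.2667 = -2.96 cmH2O.
Original PIP = 430/34.4 + 11.1×1.1667 + 8 = 33.45 cmH2O; new PIP = 33.45 + (-2.96) = 30.49 cmH2O.

30.5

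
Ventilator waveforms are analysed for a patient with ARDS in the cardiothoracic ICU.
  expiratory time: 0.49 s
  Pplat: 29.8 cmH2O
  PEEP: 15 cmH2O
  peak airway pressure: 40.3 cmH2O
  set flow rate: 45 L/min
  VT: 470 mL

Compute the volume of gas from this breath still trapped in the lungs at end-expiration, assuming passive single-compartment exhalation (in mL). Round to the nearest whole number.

Flow: 45 L/min ÷ 60 = 0.75 L/s.
R = (PIP − Pplat)/V̇ = (40.3 − 29.8) / 0.75 = 10.5/0.75 = 14.0 cmH2O·s/L.
C = Vt/(Pplat − PEEP) = 470.0 / (29.8 − 15) = 470.0/14.8 = 31.757 mL/cmH2O.
τ = R × C = 14.0 × 0.03176 L/cmH2O = 0.4446 s.
Fraction remaining = e^(−Te/τ) = e^(−0.49/0.4446) = 0.3322.
Trapped volume = 470.0 × 0.3322 = 156.13 mL.

156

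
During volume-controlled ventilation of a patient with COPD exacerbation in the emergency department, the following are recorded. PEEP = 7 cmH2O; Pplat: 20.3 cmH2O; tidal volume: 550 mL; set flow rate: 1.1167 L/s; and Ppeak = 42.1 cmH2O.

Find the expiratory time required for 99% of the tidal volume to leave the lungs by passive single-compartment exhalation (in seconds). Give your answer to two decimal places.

3.72

R = (PIP − Pplat)/V̇ = (42.1 − 20.3) / 1.1167 = 21.8/1.1167 = 19.522 cmH2O·s/L.
C = Vt/(Pplat − PEEP) = 550.0 / (20.3 − 7) = 550.0/13.3 = 41.353 mL/cmH2O.
τ = R × C = 19.522 × 0.04135 L/cmH2O = 0.8072 s.
t = −τ·ln(1 − 0.99) = −0.8072·ln(0.01) = 3.717 s.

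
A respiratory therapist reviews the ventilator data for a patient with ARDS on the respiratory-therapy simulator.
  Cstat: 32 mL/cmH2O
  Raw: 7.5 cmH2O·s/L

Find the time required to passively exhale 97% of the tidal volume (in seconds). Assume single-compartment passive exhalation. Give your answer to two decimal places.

0.84

τ = R × C = 7.5 × 32 mL/cmH2O = 7.5 × 0.032 L/cmH2O = 0.24 s.
Exhaled fraction f = 1 − e^(−t/τ) → t = −τ·ln(1 − f) = −0.24·ln(0.03) = 0.8416 s.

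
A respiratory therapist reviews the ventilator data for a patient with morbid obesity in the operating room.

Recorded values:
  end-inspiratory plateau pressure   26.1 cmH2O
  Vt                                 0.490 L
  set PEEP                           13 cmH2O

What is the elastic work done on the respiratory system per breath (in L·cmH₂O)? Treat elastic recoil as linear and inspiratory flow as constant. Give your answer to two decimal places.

3.21

Elastic work ≈ ½ × (Pplat − PEEP) × Vt = 0.5 × (26.1 − 13) × 0.490 L = 0.5 × 13.1 × 0.490 = 3.21 L·cmH2O.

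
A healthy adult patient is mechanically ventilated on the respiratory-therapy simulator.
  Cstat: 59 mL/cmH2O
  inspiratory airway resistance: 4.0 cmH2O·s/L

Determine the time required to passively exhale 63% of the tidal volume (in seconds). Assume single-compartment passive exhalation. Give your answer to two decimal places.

τ = R × C = 4.0 × 59 mL/cmH2O = 4.0 × 0.059 L/cmH2O = 0.236 s.
Exhaled fraction f = 1 − e^(−t/τ) → t = −τ·ln(1 − f) = −0.236·ln(0.37) = 0.2346 s.

0.23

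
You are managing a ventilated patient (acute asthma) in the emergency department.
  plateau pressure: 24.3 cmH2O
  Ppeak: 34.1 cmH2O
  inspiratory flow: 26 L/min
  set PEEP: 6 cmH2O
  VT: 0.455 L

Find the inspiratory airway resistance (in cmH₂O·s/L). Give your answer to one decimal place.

22.6

Flow: 26 L/min ÷ 60 = 0.4333 L/s.
Raw = (PIP − Pplat) / flow = (34.1 − 24.3) / 0.4333 = 9.8 / 0.4333 = 22.617 cmH2O·s/L.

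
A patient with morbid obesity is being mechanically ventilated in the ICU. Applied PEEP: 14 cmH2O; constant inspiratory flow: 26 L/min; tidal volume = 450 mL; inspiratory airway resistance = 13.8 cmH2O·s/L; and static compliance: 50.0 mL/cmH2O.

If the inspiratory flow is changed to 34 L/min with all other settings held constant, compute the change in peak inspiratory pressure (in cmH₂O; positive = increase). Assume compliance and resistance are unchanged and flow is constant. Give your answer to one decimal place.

1.8

Flow: 26 L/min ÷ 60 = 0.4333 L/s.
New flow: 34 L/min ÷ 60 = 0.5667 L/s.
PIP = Vt/C + R·V̇ + PEEP (constant-flow equation of motion).
Only the resistive term changes: ΔPIP = R × ΔV̇ = 13.8 × (0.5667 − 0.4333) = 13.8 × 0.1334 = 1.841 cmH2O.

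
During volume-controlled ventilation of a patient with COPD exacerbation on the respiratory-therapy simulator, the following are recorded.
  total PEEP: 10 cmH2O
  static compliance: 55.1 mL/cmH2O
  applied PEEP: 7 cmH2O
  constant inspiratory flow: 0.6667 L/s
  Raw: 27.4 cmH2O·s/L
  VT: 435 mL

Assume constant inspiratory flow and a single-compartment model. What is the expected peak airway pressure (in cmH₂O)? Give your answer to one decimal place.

36.2

Total PEEP = 10 cmH2O (set 7 + intrinsic 3); this is the baseline alveolar pressure.
Equation of motion (constant flow): PIP = Vt/C + R·V̇ + PEEP.
PIP = 435/55.1 + 27.4×0.6667 + 10 = 7.895 + 18.268 + 10 = 36.163 cmH2O.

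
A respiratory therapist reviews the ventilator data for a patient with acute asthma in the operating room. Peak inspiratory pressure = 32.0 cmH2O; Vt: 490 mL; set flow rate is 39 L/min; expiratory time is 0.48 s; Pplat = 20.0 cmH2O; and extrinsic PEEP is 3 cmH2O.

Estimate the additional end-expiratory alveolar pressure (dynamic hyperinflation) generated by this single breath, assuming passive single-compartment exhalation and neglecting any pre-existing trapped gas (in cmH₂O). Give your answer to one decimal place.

Flow: 39 L/min ÷ 60 = 0.65 L/s.
R = (PIP − Pplat)/V̇ = (32.0 − 20.0) / 0.65 = 12.0/0.65 = 18.462 cmH2O·s/L.
C = Vt/(Pplat − PEEP) = 490.0 / (20.0 − 3) = 490.0/17.0 = 28.824 mL/cmH2O.
τ = R × C = 18.462 × 0.02882 L/cmH2O = 0.5321 s.
Fraction remaining = e^(−Te/τ) = e^(−0.48/0.5321) = 0.4057; trapped volume = 490.0 × 0.4057 = 198.79 mL.
Additional alveolar pressure from trapping ≈ V_trapped / C = 198.79 / 28.824 = 6.897 cmH2O.

6.9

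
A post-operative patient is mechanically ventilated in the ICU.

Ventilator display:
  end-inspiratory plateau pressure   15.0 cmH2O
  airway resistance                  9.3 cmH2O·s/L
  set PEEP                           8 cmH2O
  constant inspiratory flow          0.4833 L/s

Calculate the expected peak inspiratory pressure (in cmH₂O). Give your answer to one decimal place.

PIP = Pplat + Raw × flow = 15.0 + 9.3 × 0.4833 = 15.0 + 4.495 = 19.495 cmH2O.

19.5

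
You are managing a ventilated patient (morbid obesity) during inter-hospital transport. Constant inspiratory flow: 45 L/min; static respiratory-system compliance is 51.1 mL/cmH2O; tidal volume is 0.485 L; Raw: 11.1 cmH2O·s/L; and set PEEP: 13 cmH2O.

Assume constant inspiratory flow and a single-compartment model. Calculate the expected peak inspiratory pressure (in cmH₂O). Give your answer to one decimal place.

30.8

Flow: 45 L/min ÷ 60 = 0.75 L/s.
Equation of motion (constant flow): PIP = Vt/C + R·V̇ + PEEP.
PIP = 485/51.1 + 11.1×0.75 + 13 = 9.491 + 8.325 + 13 = 30.816 cmH2O.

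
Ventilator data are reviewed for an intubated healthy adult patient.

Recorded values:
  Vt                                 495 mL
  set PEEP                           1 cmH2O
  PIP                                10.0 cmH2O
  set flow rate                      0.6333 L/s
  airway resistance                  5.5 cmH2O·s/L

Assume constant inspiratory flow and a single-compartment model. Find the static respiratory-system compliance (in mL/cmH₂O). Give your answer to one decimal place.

89.7

Equation of motion (constant flow): PIP = Vt/C + R·V̇ + PEEP.
Vt/C = PIP − R·V̇ − PEEP = 10.0 − 5.5×0.6333 − 1 = 10.0 − 3.483 − 1 = 5.517 cmH2O.
C = Vt / 5.517 = 495 / 5.517 = 89.723 mL/cmH2O.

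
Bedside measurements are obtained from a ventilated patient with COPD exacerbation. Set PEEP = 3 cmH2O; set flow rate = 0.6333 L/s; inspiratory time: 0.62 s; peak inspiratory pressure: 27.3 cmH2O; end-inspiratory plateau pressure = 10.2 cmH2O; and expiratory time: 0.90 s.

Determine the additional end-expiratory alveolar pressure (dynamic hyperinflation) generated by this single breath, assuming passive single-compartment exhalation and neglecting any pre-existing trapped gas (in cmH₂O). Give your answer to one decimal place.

3.9

Vt = flow × Ti = 0.6333 L/s × 0.62 s × 1000 mL/L = 392.65 mL.
R = (PIP − Pplat)/V̇ = (27.3 − 10.2) / 0.6333 = 17.1/0.6333 = 27.001 cmH2O·s/L.
C = Vt/(Pplat − PEEP) = 392.65 / (10.2 − 3) = 392.65/7.2 = 54.535 mL/cmH2O.
τ = R × C = 27.001 × 0.05454 L/cmH2O = 1.473 s.
Fraction remaining = e^(−Te/τ) = e^(−0.90/1.473) = 0.5428; trapped volume = 392.65 × 0.5428 = 213.13 mL.
Additional alveolar pressure from trapping ≈ V_trapped / C = 213.13 / 54.535 = 3.908 cmH2O.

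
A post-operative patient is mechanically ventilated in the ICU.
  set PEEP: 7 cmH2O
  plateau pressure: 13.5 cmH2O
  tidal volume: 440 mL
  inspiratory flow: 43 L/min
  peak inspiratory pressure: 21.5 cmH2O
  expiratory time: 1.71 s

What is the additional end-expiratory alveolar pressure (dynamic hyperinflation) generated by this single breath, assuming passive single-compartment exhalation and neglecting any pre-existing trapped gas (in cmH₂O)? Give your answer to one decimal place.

0.7

Flow: 43 L/min ÷ 60 = 0.7167 L/s.
R = (PIP − Pplat)/V̇ = (21.5 − 13.5) / 0.7167 = 8.0/0.7167 = 11.162 cmH2O·s/L.
C = Vt/(Pplat − PEEP) = 440.0 / (13.5 − 7) = 440.0/6.5 = 67.692 mL/cmH2O.
τ = R × C = 11.162 × 0.06769 L/cmH2O = 0.7556 s.
Fraction remaining = e^(−Te/τ) = e^(−1.71/0.7556) = 0.104; trapped volume = 440.0 × 0.104 = 45.76 mL.
Additional alveolar pressure from trapping ≈ V_trapped / C = 45.76 / 67.692 = 0.676 cmH2O.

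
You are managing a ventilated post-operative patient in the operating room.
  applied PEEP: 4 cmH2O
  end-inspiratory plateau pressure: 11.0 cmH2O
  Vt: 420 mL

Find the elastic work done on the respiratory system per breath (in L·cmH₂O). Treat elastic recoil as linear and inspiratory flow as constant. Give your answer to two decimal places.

Elastic work ≈ ½ × (Pplat − PEEP) × Vt = 0.5 × (11.0 − 4) × 0.420 L = 0.5 × 7.0 × 0.420 = 1.47 L·cmH2O.

1.47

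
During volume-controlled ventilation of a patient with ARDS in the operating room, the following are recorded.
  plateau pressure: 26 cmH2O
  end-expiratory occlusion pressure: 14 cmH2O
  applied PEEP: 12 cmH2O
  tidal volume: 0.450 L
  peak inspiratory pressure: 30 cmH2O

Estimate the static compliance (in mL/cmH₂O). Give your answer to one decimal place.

End-expiratory occlusion gives total PEEP = 14 cmH2O (intrinsic PEEP = 14 − 12 = 2). Use total PEEP for the elastic gradient.
Cstat = Vt / (Pplat − PEEPtotal) = 450 / (26 − 14) = 450 / 12.0 = 37.5 mL/cmH2O.

37.5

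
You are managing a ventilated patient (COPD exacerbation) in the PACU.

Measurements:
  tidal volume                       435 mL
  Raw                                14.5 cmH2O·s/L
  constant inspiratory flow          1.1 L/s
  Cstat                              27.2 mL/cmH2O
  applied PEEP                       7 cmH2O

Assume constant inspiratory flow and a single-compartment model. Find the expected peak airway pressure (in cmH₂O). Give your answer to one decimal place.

Equation of motion (constant flow): PIP = Vt/C + R·V̇ + PEEP.
PIP = 435/27.2 + 14.5×1.1 + 7 = 15.993 + 15.95 + 7 = 38.943 cmH2O.

38.9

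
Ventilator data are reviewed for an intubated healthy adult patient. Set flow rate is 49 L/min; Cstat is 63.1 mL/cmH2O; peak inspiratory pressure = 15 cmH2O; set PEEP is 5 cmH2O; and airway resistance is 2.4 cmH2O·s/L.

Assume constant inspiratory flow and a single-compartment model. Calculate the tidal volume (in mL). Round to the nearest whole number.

507

Flow: 49 L/min ÷ 60 = 0.8167 L/s.
Equation of motion (constant flow): PIP = Vt/C + R·V̇ + PEEP.
Vt/C = PIP − R·V̇ − PEEP = 15 − 1.96 − 5 = 8.04 cmH2O.
Vt = C × 8.04 = 63.1 × 8.04 = 507.32 mL.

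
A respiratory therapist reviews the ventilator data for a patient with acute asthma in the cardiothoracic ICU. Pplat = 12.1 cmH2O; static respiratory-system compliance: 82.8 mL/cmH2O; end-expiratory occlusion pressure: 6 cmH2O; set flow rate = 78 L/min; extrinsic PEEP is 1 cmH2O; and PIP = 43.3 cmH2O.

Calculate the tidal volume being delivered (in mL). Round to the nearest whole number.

End-expiratory occlusion gives total PEEP = 6 cmH2O (intrinsic PEEP = 6 − 1 = 5). Use total PEEP for the elastic gradient.
Vt = Cstat × (Pplat − PEEPtotal) = 82.8 × (12.1 − 6) = 82.8 × 6.1 = 505.08 mL.

505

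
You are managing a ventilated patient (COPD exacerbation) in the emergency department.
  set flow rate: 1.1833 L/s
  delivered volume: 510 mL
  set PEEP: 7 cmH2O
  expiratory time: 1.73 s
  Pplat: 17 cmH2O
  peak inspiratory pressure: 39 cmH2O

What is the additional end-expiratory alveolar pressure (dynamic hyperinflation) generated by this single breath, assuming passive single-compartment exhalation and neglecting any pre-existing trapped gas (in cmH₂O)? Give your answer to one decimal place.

1.6

R = (PIP − Pplat)/V̇ = (39 − 17) / 1.1833 = 22.0/1.1833 = 18.592 cmH2O·s/L.
C = Vt/(Pplat − PEEP) = 510.0 / (17 − 7) = 510.0/10.0 = 51.0 mL/cmH2O.
τ = R × C = 18.592 × 0.051 L/cmH2O = 0.9482 s.
Fraction remaining = e^(−Te/τ) = e^(−1.73/0.9482) = 0.1613; trapped volume = 510.0 × 0.1613 = 82.263 mL.
Additional alveolar pressure from trapping ≈ V_trapped / C = 82.263 / 51.0 = 1.613 cmH2O.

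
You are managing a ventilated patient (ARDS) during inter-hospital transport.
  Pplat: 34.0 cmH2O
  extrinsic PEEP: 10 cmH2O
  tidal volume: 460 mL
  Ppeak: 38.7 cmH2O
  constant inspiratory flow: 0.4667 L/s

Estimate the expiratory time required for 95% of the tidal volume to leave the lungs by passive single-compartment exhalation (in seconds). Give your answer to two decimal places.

0.58

R = (PIP − Pplat)/V̇ = (38.7 − 34.0) / 0.4667 = 4.7/0.4667 = 10.071 cmH2O·s/L.
C = Vt/(Pplat − PEEP) = 460.0 / (34.0 − 10) = 460.0/24.0 = 19.167 mL/cmH2O.
τ = R × C = 10.071 × 0.01917 L/cmH2O = 0.1931 s.
t = −τ·ln(1 − 0.95) = −0.1931·ln(0.05) = 0.5785 s.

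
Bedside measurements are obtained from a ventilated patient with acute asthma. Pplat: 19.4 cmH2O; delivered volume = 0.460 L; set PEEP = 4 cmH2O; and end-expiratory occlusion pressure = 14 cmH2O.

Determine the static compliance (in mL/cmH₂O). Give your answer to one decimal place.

End-expiratory occlusion gives total PEEP = 14 cmH2O (intrinsic PEEP = 14 − 4 = 10). Use total PEEP for the elastic gradient.
Cstat = Vt / (Pplat − PEEPtotal) = 460 / (19.4 − 14) = 460 / 5.4 = 85.185 mL/cmH2O.

85.2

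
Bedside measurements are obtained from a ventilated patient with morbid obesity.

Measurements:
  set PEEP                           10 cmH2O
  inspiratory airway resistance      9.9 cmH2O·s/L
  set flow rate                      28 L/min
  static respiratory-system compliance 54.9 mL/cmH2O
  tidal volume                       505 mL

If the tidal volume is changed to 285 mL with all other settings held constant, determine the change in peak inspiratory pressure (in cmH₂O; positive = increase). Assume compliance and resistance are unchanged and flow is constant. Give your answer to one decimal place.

PIP = Vt/C + R·V̇ + PEEP (constant-flow equation of motion).
Only the elastic term changes: ΔPIP = ΔVt / C = (285 − 505) / 54.9 = -4.007 cmH2O.

-4.0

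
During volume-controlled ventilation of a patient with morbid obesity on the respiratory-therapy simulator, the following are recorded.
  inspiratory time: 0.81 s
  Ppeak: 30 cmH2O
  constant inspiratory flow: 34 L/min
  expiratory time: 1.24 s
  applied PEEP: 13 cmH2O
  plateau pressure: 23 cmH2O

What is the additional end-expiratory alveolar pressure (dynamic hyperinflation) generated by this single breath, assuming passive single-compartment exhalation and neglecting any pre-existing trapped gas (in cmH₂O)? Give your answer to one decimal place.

Flow: 34 L/min ÷ 60 = 0.5667 L/s.
Vt = flow × Ti = 0.5667 L/s × 0.81 s × 1000 mL/L = 459.03 mL.
R = (PIP − Pplat)/V̇ = (30 − 23) / 0.5667 = 7.0/0.5667 = 12.352 cmH2O·s/L.
C = Vt/(Pplat − PEEP) = 459.03 / (23 − 13) = 459.03/10.0 = 45.903 mL/cmH2O.
τ = R × C = 12.352 × 0.0459 L/cmH2O = 0.567 s.
Fraction remaining = e^(−Te/τ) = e^(−1.24/0.567) = 0.1123; trapped volume = 459.03 × 0.1123 = 51.549 mL.
Additional alveolar pressure from trapping ≈ V_trapped / C = 51.549 / 45.903 = 1.123 cmH2O.

1.1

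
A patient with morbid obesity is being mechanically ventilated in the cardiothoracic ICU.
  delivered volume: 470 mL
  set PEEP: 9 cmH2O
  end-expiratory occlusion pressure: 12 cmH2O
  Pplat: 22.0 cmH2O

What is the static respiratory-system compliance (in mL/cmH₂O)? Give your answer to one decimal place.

End-expiratory occlusion gives total PEEP = 12 cmH2O (intrinsic PEEP = 12 − 9 = 3). Use total PEEP for the elastic gradient.
Cstat = Vt / (Pplat − PEEPtotal) = 470 / (22.0 − 12) = 470 / 10.0 = 47.0 mL/cmH2O.

47.0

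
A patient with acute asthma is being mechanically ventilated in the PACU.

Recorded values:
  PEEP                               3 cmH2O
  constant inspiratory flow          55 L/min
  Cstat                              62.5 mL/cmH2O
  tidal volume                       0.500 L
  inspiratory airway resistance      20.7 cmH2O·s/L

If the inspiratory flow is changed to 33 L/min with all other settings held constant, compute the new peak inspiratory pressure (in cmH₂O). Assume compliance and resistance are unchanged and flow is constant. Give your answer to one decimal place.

22.4

Flow: 55 L/min ÷ 60 = 0.9167 L/s.
New flow: 33 L/min ÷ 60 = 0.55 L/s.
PIP = Vt/C + R·V̇ + PEEP (constant-flow equation of motion).
Only the resistive term changes: ΔPIP = R × ΔV̇ = 20.7 × (0.55 − 0.9167) = 20.7 × -0.3667 = -7.591 cmH2O.
Original PIP = 500/62.5 + 20.7×0.9167 + 3 = 29.976 cmH2O; new PIP = 29.976 + (-7.591) = 22.385 cmH2O.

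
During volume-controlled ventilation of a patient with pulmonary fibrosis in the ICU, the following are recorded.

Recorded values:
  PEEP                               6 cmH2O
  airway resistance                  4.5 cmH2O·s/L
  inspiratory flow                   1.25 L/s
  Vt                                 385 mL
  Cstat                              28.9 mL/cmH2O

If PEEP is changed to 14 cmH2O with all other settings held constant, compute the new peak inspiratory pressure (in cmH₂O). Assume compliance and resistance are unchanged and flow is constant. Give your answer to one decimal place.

PIP = Vt/C + R·V̇ + PEEP (constant-flow equation of motion).
Only the baseline term changes: ΔPIP = ΔPEEP = 14 − 6 = 8.0 cmH2O.
Original PIP = 385/28.9 + 4.5×1.25 + 6 = 24.947 cmH2O; new PIP = 24.947 + (8.0) = 32.947 cmH2O.

32.9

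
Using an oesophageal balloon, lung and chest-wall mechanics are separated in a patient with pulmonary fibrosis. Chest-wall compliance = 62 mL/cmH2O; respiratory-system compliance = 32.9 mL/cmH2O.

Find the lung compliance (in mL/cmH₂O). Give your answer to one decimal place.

70.1

1/CL = 1/Crs − 1/Ccw.
1/CL = 1/32.9 − 1/62 = 0.01427.
CL = 70.077 mL/cmH2O.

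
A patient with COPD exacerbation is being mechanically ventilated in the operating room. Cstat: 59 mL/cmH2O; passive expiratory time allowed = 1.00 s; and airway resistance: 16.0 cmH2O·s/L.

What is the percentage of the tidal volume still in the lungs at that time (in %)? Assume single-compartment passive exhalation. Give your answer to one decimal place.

τ = R × C = 16.0 × 59 mL/cmH2O = 16.0 × 0.059 L/cmH2O = 0.944 s.
Passive exhalation: V(t)/V₀ = e^(−t/τ) = e^(−1.00/0.944) = 0.3467.
Fraction remaining = 0.3467 → 34.67%.

34.7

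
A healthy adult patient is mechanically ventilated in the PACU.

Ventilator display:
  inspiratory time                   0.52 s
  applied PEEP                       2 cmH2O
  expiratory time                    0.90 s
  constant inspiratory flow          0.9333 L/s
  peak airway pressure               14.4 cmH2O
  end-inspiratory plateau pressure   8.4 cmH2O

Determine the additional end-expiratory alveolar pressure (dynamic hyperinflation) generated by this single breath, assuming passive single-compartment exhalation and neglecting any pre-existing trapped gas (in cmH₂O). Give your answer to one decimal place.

1.0

Vt = flow × Ti = 0.9333 L/s × 0.52 s × 1000 mL/L = 485.32 mL.
R = (PIP − Pplat)/V̇ = (14.4 − 8.4) / 0.9333 = 6.0/0.9333 = 6.429 cmH2O·s/L.
C = Vt/(Pplat − PEEP) = 485.32 / (8.4 − 2) = 485.32/6.4 = 75.831 mL/cmH2O.
τ = R × C = 6.429 × 0.07583 L/cmH2O = 0.4875 s.
Fraction remaining = e^(−Te/τ) = e^(−0.90/0.4875) = 0.1578; trapped volume = 485.32 × 0.1578 = 76.583 mL.
Additional alveolar pressure from trapping ≈ V_trapped / C = 76.583 / 75.831 = 1.01 cmH2O.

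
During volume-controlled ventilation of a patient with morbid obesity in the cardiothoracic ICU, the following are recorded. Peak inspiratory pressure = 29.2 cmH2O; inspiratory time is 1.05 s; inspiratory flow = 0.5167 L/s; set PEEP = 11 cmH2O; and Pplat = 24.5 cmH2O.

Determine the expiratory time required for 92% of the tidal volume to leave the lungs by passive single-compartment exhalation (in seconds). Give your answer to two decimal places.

Vt = flow × Ti = 0.5167 L/s × 1.05 s × 1000 mL/L = 542.54 mL.
R = (PIP − Pplat)/V̇ = (29.2 − 24.5) / 0.5167 = 4.7/0.5167 = 9.096 cmH2O·s/L.
C = Vt/(Pplat − PEEP) = 542.54 / (24.5 − 11) = 542.54/13.5 = 40.188 mL/cmH2O.
τ = R × C = 9.096 × 0.04019 L/cmH2O = 0.3656 s.
t = −τ·ln(1 − 0.92) = −0.3656·ln(0.08) = 0.9234 s.

0.92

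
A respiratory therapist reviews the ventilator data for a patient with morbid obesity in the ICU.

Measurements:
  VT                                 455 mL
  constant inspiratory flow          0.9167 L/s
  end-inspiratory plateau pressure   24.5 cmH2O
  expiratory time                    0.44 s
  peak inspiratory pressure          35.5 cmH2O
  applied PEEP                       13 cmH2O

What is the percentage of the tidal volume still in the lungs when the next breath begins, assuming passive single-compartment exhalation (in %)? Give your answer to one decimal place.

R = (PIP − Pplat)/V̇ = (35.5 − 24.5) / 0.9167 = 11.0/0.9167 = 12.0 cmH2O·s/L.
C = Vt/(Pplat − PEEP) = 455.0 / (24.5 − 13) = 455.0/11.5 = 39.565 mL/cmH2O.
τ = R × C = 12.0 × 0.03957 L/cmH2O = 0.4748 s.
Fraction remaining at end-expiration = e^(−Te/τ) = e^(−0.44/0.4748) = 0.3959 → 39.59%.

39.6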